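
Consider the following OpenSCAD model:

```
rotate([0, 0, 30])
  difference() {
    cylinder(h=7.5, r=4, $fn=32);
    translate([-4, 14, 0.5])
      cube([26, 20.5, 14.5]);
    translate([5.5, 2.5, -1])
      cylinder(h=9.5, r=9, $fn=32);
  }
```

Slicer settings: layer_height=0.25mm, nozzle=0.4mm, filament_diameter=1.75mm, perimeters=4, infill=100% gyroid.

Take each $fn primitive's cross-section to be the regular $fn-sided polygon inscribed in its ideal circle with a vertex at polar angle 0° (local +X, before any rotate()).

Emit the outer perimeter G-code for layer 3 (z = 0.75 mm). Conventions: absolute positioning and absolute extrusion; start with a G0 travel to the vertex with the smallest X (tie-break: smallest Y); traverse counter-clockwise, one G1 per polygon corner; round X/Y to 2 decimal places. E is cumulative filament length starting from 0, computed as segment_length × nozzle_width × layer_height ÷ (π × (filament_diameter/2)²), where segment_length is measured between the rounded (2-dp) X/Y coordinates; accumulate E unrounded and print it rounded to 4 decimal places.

At z = 0.75 mm: the r=4 cylinder contributes a regular 32-gon of circumradius 4; the cube at (-4, 14) is present — its section is the full 26×20.5 rectangle; the cylinder at (5.5, 2.5): section is a regular 32-gon, circumradius r=9; After the difference (first − rest): starting from the r=4 cylinder, the 26×20.5 cube at (-4, 14) misses the remaining region (no effect); the r=9 cylinder at (5.5, 2.5) partially overlaps it — only the 45.03 mm² overlap (of its 252.84 mm²) is removed, clipping the outline — 1 connected region; (rotated 30° about Z; rotation is an isometry so areas/perimeters/island counts are preserved). The outline is a single polygon with 15 vertices. Extrusion per mm of travel: 0.4 × 0.25 / (π × 0.875²) = 0.041575. Accumulating E over each segment gives final E = 0.5904.

G0 X-3.98 Y0.00 Z0.75
G1 X-3.97 Y-0.52 E0.0216
G1 X-3.79 Y-1.29 E0.0545
G1 X-3.46 Y-2.00 E0.0871
G1 X-3.01 Y-2.64 E0.1196
G1 X-2.44 Y-3.17 E0.1519
G1 X-1.77 Y-3.59 E0.1848
G1 X-1.04 Y-3.86 E0.2172
G1 X-0.26 Y-3.99 E0.2500
G1 X0.52 Y-3.97 E0.2825
G1 X1.27 Y-3.79 E0.3146
G1 X1.18 Y-3.78 E0.3183
G1 X-0.47 Y-3.16 E0.3916
G1 X-1.97 Y-2.23 E0.4650
G1 X-3.25 Y-1.02 E0.5382
G1 X-3.98 Y0.00 E0.5904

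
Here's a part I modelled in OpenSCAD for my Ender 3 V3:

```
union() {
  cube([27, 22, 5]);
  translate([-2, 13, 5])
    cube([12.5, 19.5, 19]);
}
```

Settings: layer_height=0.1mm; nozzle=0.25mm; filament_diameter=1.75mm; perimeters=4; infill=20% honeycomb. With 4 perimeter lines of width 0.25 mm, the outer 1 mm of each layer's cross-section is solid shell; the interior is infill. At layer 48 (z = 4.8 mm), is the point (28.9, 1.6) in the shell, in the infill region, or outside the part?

At z = 4.8 mm: the cube (footprint 27×22) is included at this height; the cube at (-2, 13) is absent (z outside [5, 24]); Taking the union: only the 27×22 cube is present, so the union is just that shape — 1 connected region. Overall, the cross-section is a single solid region. The nearest boundary edge runs (27.00, 0.00)→(27.00, 22.00); distance from the point to it = 1.90 mm. The point is not inside any of the regions above, so it lies outside the cross-section (1.90 mm from the nearest boundary).

outside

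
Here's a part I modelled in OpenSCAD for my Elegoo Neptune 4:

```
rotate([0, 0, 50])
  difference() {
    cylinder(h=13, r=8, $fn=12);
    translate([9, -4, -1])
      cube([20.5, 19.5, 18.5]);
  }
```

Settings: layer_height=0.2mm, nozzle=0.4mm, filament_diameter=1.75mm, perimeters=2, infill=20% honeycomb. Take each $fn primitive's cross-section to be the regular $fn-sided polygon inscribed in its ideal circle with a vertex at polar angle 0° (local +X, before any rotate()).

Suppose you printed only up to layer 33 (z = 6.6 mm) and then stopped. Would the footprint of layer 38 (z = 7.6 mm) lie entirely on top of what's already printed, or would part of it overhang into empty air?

entirely on top

Compare the two slices. At z = 6.6: the cylinder: section is a regular 12-gon, circumradius r=8 (area = (12/2)·8.000²·sin(360°/12) = 192.00 mm²); the cube at (9, -4) is present — its section is the full 20.5×19.5 rectangle (area 399.75 mm²); Taking the first minus the rest: starting from the r=8 cylinder (192.00 mm²), the 20.5×19.5 cube at (9, -4) misses the remaining region (no effect) — area = 192.00 mm²; (whole slice rotated 50° about Z — lengths, areas and connectivity unchanged). At z = 7.6: the r=8 cylinder contributes a regular 12-gon of circumradius 8 (area = (12/2)·8.000²·sin(360°/12) = 192.00 mm²); the 20.5×19.5 cube at (9, -4) contributes its full rectangle (area 399.75 mm²); Subtracting the remaining from the first: starting from the r=8 cylinder (192.00 mm²), the 20.5×19.5 cube at (9, -4) misses the remaining region (no effect) — area = 192.00 mm²; (whole slice rotated 50° about Z — lengths, areas and connectivity unchanged). Checking containment: the cross-section at z = 7.6 is a subset of the cross-section at z = 6.6.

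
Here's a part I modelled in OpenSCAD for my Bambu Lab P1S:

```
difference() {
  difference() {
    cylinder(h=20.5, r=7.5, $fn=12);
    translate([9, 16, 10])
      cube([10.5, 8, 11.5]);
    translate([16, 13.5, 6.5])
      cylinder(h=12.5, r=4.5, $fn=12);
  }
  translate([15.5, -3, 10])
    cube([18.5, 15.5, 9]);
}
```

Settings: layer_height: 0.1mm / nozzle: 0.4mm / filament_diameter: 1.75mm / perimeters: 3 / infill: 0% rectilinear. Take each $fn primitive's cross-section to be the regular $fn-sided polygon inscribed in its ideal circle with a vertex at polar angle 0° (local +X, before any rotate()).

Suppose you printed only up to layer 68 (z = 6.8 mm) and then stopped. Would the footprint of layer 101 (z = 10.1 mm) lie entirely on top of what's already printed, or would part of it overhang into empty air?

entirely on top

Compare the two slices. At z = 6.8: the r=7.5 cylinder gives a regular 12-gon of circumradius 7.5 (constant along its height) (area = (12/2)·7.500²·sin(360°/12) = 168.75 mm²); the cube at (9, 16) does not reach this height (z outside [10, 21.5]); the cylinder at (16, 13.5): section is a regular 12-gon, circumradius r=4.5 (area = (12/2)·4.500²·sin(360°/12) = 60.75 mm²); Subtracting the remaining from the first: starting from the r=7.5 cylinder (168.75 mm²), the r=4.5 cylinder at (16, 13.5) misses the remaining region (no effect) — area = 168.75 mm²; the cube at (15.5, -3) is not intersected at this z (z outside [10, 19]); Subtracting the remaining from the first: none of the subtracted shapes is present at this height, so that combined region is unchanged — area = 168.75 mm². At z = 10.1: the r=7.5 cylinder contributes a regular 12-gon of circumradius 7.5 (area = (12/2)·7.500²·sin(360°/12) = 168.75 mm²); the cube at (9, 16) (footprint 10.5×8) is included at this height (area 84.00 mm²); the r=4.5 cylinder at (16, 13.5) gives a regular 12-gon of circumradius 4.5 (constant along its height) (area = (12/2)·4.500²·sin(360°/12) = 60.75 mm²); After the difference (first − rest): starting from the r=7.5 cylinder (168.75 mm²), the 10.5×8 cube at (9, 16) misses the remaining region (no effect); the r=4.5 cylinder at (16, 13.5) misses the remaining region (no effect) — area = 168.75 mm²; the cube at (15.5, -3) (footprint 18.5×15.5) is included at this height (area 286.75 mm²); After the difference (first − rest): starting from the result so far (168.75 mm²), the 18.5×15.5 cube at (15.5, -3) misses the remaining region (no effect) — area = 168.75 mm². Checking containment: the cross-section at z = 10.1 is a subset of the cross-section at z = 6.8.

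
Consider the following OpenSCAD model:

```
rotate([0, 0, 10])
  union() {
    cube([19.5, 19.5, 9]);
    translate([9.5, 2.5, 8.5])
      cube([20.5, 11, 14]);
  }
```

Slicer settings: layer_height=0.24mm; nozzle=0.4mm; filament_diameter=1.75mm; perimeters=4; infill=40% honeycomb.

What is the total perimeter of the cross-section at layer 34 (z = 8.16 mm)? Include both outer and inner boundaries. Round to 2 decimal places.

At z = 8.16 mm: the 19.5×19.5 cube contributes its full rectangle (perimeter 78.00 mm); the cube at (9.5, 2.5) is absent (z outside [8.5, 22.5]); Combining (union): only the 19.5×19.5 cube is present, so the union is just that shape — boundary = 78.00 mm; (whole slice rotated 10° about Z — lengths, areas and connectivity unchanged). Overall, the cross-section is a single solid region. Total boundary length (outer) = 78.00 mm.

78.00 mm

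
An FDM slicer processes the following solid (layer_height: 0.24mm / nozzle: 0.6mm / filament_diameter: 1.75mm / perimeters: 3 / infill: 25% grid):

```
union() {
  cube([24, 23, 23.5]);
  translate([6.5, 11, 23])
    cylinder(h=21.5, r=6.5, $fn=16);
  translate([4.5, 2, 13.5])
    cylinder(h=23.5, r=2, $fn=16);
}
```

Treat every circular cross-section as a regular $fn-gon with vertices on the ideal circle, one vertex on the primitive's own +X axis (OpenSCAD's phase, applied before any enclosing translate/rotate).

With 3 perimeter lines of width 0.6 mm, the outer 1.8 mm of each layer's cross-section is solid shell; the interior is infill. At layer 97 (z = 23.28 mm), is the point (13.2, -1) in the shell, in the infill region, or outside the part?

outside

At z = 23.28 mm: the cube is present — its section is the full 24×23 rectangle; the r=6.5 cylinder at (6.5, 11) contributes a regular 16-gon of circumradius 6.5; the cylinder at (4.5, 2): section is a regular 16-gon, circumradius r=2; Taking the union: the regions partially overlap (shared area 141.59 mm²), so overlapping operands fuse into one piece — 1 connected region. Overall, the cross-section is a single solid region. The nearest boundary edge runs (24.00, 0.00)→(4.50, 0.00); distance from the point to it = 1.00 mm. The point is not inside any of the regions above, so it lies outside the cross-section (1.00 mm from the nearest boundary).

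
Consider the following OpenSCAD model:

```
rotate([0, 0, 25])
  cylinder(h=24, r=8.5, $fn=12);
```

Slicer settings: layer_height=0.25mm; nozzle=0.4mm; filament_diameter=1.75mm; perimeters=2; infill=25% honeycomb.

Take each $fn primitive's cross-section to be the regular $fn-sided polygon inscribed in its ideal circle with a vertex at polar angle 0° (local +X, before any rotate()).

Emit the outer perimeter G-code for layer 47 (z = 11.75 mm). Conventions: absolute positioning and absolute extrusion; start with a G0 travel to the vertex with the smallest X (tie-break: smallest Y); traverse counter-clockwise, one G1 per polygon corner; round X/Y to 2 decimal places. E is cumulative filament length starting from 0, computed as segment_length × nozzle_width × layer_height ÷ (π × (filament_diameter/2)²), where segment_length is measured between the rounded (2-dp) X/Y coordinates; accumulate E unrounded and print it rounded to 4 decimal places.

G0 X-8.47 Y0.74 Z11.75
G1 X-7.70 Y-3.59 E0.1828
G1 X-4.88 Y-6.96 E0.3655
G1 X-0.74 Y-8.47 E0.5487
G1 X3.59 Y-7.70 E0.7316
G1 X6.96 Y-4.88 E0.9143
G1 X8.47 Y-0.74 E1.0975
G1 X7.70 Y3.59 E1.2803
G1 X4.88 Y6.96 E1.4630
G1 X0.74 Y8.47 E1.6462
G1 X-3.59 Y7.70 E1.8291
G1 X-6.96 Y4.88 E2.0118
G1 X-8.47 Y0.74 E2.1950

At z = 11.75 mm: the cylinder: section is a regular 12-gon, circumradius r=8.5; (whole slice rotated 25° about Z — lengths, areas and connectivity unchanged). The outline is a single polygon with 12 vertices. Extrusion per mm of travel: 0.4 × 0.25 / (π × 0.875²) = 0.041575. Accumulating E over each segment gives final E = 2.1950.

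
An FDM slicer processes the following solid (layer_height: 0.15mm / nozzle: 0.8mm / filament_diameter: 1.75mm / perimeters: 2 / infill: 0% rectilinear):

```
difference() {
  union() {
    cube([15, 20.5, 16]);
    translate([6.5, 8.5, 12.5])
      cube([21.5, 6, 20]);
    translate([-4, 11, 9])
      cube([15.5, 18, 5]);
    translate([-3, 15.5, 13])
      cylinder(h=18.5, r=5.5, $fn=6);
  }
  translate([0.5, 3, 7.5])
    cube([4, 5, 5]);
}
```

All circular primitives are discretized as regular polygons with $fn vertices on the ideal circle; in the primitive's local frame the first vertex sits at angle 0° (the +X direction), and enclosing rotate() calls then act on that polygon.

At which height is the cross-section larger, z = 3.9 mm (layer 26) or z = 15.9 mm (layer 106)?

Layer 26 (z = 3.9): the cube is present — its section is the full 15×20.5 rectangle (area 307.50 mm²); the cube at (6.5, 8.5) is not intersected at this z (z outside [12.5, 32.5]); the cube at (-4, 11) is absent (z outside [9, 14]); the cylinder at (-3, 15.5) does not reach this height (z outside [13, 31.5]); Combining (union): only the 15×20.5 cube is present, so the union is just that shape — area = 307.50 mm²; the cube at (0.5, 3) is absent (z outside [7.5, 12.5]); Subtracting the remaining from the first: none of the subtracted shapes is present at this height, so that combined region is unchanged — area = 307.50 mm². So its area = 307.50 mm². Layer 106 (z = 15.9): the cube (footprint 15×20.5) is included at this height (area 307.50 mm²); the cube at (6.5, 8.5) (footprint 21.5×6) is included at this height (area 129.00 mm²); the cube at (-4, 11) does not reach this height (z outside [9, 14]); the cylinder at (-3, 15.5): section is a regular 6-gon, circumradius r=5.5 (area = (6/2)·5.500²·sin(360°/6) = 78.59 mm²); Merging all regions: the regions partially overlap — summed areas 515.09 mm² minus the doubly-counted overlap 61.83 mm² gives 453.27 mm² — area = 453.27 mm²; the cube at (0.5, 3) is not intersected at this z (z outside [7.5, 12.5]); Taking the first minus the rest: none of the subtracted shapes is present at this height, so that combined region is unchanged — area = 453.27 mm². So its area = 453.27 mm². Layer 106 is larger (453.27 vs 307.50 mm²).

layer 106 (z = 15.9 mm)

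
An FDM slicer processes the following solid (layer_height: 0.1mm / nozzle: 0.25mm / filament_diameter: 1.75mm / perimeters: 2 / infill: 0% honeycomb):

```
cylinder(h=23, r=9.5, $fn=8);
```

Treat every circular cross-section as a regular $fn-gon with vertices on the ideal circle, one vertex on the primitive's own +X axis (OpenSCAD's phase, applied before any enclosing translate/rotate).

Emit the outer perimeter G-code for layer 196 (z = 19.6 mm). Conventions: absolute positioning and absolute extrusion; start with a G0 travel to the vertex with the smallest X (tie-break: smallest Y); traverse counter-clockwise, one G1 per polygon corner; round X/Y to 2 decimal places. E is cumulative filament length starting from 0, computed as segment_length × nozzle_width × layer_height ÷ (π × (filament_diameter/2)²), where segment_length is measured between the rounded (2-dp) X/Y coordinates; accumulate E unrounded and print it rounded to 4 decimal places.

G0 X-9.50 Y0.00 Z19.60
G1 X-6.72 Y-6.72 E0.0756
G1 X0.00 Y-9.50 E0.1512
G1 X6.72 Y-6.72 E0.2268
G1 X9.50 Y0.00 E0.3023
G1 X6.72 Y6.72 E0.3779
G1 X0.00 Y9.50 E0.4535
G1 X-6.72 Y6.72 E0.5291
G1 X-9.50 Y0.00 E0.6047

At z = 19.6 mm: the cylinder: section is a regular 8-gon, circumradius r=9.5. The outline is a single polygon with 8 vertices. Extrusion per mm of travel: 0.25 × 0.1 / (π × 0.875²) = 0.010394. Accumulating E over each segment gives final E = 0.6047.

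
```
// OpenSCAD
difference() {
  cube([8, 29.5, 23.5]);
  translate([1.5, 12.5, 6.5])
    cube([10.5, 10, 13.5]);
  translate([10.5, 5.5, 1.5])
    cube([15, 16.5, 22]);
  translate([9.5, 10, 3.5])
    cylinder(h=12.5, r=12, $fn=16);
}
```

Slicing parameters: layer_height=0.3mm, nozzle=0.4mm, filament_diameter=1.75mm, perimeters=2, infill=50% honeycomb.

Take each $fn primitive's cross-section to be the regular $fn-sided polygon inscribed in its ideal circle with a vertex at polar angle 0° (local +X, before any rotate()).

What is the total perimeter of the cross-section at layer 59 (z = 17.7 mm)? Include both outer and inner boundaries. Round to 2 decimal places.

At z = 17.7 mm: the cube is present — its section is the full 8×29.5 rectangle (perimeter 75.00 mm); the cube at (1.5, 12.5) (footprint 10.5×10) is included at this height (perimeter 41.00 mm); the 15×16.5 cube at (10.5, 5.5) contributes its full rectangle (perimeter 63.00 mm); the cylinder at (9.5, 10) is not intersected at this z (z outside [3.5, 16]); After the difference (first − rest): starting from the 8×29.5 cube, the 10.5×10 cube at (1.5, 12.5) partially overlaps it — only the 65.00 mm² overlap (of its 105.00 mm²) is removed, clipping the outline; the 15×16.5 cube at (10.5, 5.5) misses the remaining region (no effect) — boundary = 88.00 mm. Overall, the cross-section is a single solid region. Total boundary length (outer) = 88.00 mm.

88.00 mm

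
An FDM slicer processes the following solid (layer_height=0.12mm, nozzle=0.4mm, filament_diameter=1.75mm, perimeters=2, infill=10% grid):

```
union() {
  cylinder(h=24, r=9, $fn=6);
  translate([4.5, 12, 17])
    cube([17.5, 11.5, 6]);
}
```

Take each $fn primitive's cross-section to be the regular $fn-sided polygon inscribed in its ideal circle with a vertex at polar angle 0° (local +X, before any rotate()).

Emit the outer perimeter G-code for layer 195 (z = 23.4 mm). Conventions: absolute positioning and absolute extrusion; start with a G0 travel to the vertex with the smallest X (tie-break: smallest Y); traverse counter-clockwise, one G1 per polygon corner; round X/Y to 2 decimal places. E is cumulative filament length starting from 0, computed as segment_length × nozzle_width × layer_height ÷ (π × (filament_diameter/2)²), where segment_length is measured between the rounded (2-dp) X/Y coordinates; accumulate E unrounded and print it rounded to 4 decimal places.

At z = 23.4 mm: the cylinder: section is a regular 6-gon, circumradius r=9; the cube at (4.5, 12) is absent (z outside [17, 23]); Taking the union: only the r=9 cylinder is present, so the union is just that shape — 1 connected region. The outline is a single polygon with 6 vertices. Extrusion per mm of travel: 0.4 × 0.12 / (π × 0.875²) = 0.019956. Accumulating E over each segment gives final E = 1.0773.

G0 X-9.00 Y0.00 Z23.40
G1 X-4.50 Y-7.79 E0.1795
G1 X4.50 Y-7.79 E0.3591
G1 X9.00 Y0.00 E0.5387
G1 X4.50 Y7.79 E0.7182
G1 X-4.50 Y7.79 E0.8978
G1 X-9.00 Y0.00 E1.0773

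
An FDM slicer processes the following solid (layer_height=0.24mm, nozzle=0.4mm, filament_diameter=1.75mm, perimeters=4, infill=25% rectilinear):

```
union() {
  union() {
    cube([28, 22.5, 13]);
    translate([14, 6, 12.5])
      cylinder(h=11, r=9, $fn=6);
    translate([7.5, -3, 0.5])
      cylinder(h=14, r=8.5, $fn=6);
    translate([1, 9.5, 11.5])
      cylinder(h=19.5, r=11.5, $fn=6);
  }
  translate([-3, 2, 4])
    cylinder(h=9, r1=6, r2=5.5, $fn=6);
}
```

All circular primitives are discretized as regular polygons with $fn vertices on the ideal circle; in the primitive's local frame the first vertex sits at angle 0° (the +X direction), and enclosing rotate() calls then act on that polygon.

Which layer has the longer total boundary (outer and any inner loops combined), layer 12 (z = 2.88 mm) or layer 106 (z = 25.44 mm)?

layer 12 (z = 2.88 mm)

Layer 12 (z = 2.88): the cube is present — its section is the full 28×22.5 rectangle (perimeter 101.00 mm); the cylinder at (14, 6) is absent (z outside [12.5, 23.5]); the r=8.5 cylinder at (7.5, -3) contributes a regular 6-gon of circumradius 8.5 (perimeter = 2·6·8.500·sin(180°/6) = 51.00 mm); the cylinder at (1, 9.5) is not intersected at this z (z outside [11.5, 31]); Combining (union): the regions partially overlap (shared area 48.05 mm²), so the edge portions inside another operand are dropped and the merged outline is re-measured after clipping — boundary = 119.89 mm; the cone at (-3, 2) is not intersected at this z (z outside [4, 13]); Taking the union: only that combined region is present, so the union is just that shape — boundary = 119.89 mm. So its perimeter = 119.89 mm. Layer 106 (z = 25.44): the cube is absent (z outside [0, 13]); the cylinder at (14, 6) is not intersected at this z (z outside [12.5, 23.5]); the cylinder at (7.5, -3) is not intersected at this z (z outside [0.5, 14.5]); the cylinder at (1, 9.5): section is a regular 6-gon, circumradius r=11.5 (perimeter = 2·6·11.500·sin(180°/6) = 69.00 mm); Merging all regions: only the r=11.5 cylinder at (1, 9.5) is present, so the union is just that shape — boundary = 69.00 mm; the cone at (-3, 2) does not reach this height (z outside [4, 13]); Taking the union: only that combined region is present, so the union is just that shape — boundary = 69.00 mm. So its perimeter = 69.00 mm. Layer 12 is larger (119.89 vs 69.00 mm).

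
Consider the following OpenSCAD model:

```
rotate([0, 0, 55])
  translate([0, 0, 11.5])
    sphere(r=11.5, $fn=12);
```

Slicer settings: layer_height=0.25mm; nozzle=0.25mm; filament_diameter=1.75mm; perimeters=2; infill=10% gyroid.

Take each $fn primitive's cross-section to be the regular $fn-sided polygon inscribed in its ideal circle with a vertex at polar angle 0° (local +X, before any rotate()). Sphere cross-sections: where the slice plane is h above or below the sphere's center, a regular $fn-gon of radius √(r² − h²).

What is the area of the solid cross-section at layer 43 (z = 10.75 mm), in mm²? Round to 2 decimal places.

At z = 10.75 mm: the sphere: section is a regular 12-gon, circumradius = √(r²−h²) = √(11.5²−0.75²) = 11.476 (area = (12/2)·11.476²·sin(360°/12) = 395.06 mm²); (whole slice rotated 55° about Z — lengths, areas and connectivity unchanged). Overall, the cross-section is a single solid region. Net area = 395.06 mm².

395.06 mm²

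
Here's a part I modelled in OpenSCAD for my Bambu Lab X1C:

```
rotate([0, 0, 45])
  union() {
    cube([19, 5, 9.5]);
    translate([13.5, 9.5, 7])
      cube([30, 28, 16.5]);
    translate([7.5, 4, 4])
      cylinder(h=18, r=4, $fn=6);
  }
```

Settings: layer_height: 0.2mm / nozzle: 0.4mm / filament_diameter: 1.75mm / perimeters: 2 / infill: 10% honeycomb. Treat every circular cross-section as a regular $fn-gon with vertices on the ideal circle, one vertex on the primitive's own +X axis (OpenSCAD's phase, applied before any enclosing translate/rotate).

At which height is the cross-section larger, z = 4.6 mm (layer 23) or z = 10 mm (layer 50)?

Layer 23 (z = 4.6): the cube (footprint 19×5) is included at this height (area 95.00 mm²); the cube at (13.5, 9.5) is absent (z outside [7, 23.5]); the r=4 cylinder at (7.5, 4) gives a regular 6-gon of circumradius 4 (constant along its height) (area = (6/2)·4.000²·sin(360°/6) = 41.57 mm²); Merging all regions: the regions partially overlap — summed areas 136.57 mm² minus the doubly-counted overlap 28.21 mm² gives 108.36 mm² — area = 108.36 mm²; (rotated 45° about Z; rotation is an isometry so areas/perimeters/island counts are preserved). So its area = 108.36 mm². Layer 50 (z = 10): the cube is not intersected at this z (z outside [0, 9.5]); the 30×28 cube at (13.5, 9.5) contributes its full rectangle (area 840.00 mm²); the cylinder at (7.5, 4): section is a regular 6-gon, circumradius r=4 (area = (6/2)·4.000²·sin(360°/6) = 41.57 mm²); Taking the union: the 2 present regions are separate (no shared area or edge), so areas and boundary lengths simply add and each stays a separate island — area = 881.57 mm²; (rotated 45° about Z; rotation is an isometry so areas/perimeters/island counts are preserved). So its area = 881.57 mm². Layer 50 is larger (881.57 vs 108.36 mm²).

layer 50 (z = 10 mm)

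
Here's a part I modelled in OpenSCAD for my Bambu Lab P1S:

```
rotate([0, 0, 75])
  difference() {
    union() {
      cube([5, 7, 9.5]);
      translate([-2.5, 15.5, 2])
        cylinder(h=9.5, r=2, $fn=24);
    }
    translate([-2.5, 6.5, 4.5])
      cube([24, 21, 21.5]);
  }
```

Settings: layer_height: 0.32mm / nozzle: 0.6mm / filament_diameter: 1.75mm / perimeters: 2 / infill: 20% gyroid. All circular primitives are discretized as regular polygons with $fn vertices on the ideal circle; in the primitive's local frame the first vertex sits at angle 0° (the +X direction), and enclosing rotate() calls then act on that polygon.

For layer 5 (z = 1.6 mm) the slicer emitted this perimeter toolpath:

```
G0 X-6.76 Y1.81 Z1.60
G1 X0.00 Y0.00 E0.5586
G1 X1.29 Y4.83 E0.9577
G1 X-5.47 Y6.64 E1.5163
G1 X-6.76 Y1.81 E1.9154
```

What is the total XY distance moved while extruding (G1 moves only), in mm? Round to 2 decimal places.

23.99 mm

Sum the Euclidean lengths of each G1 segment: total = 23.99 mm.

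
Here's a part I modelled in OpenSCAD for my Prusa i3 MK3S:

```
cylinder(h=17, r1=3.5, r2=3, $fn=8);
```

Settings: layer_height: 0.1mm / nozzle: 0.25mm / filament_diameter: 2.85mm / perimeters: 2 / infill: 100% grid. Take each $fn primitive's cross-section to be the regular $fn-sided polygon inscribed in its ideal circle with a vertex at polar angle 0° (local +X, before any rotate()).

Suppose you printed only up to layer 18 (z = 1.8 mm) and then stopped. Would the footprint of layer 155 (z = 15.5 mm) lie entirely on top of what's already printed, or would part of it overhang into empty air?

entirely on top

Compare the two slices. At z = 1.8: the cone (r1=3.5→r2=3) has section circumradius 3.447 here — a regular 8-gon (area = (8/2)·3.447²·sin(360°/8) = 33.61 mm²). At z = 15.5: the cone contributes a regular 8-gon of circumradius 3.044 (interpolated between r1=3.5 and r2=3 at t=0.912) (area = (8/2)·3.044²·sin(360°/8) = 26.21 mm²). Checking containment: the cross-section at z = 15.5 is a subset of the cross-section at z = 1.8.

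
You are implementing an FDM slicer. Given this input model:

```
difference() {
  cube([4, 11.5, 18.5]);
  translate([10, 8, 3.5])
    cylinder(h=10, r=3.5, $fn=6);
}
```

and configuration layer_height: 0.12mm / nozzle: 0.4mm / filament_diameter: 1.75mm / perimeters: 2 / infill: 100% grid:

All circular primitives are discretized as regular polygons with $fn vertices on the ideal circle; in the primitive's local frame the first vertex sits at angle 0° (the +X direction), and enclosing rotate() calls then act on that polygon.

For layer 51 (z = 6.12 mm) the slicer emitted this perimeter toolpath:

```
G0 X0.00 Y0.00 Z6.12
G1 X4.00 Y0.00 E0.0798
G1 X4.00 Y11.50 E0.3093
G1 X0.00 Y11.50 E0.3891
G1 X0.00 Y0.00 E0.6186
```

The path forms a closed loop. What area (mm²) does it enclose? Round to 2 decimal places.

46.00 mm²

Apply the shoelace formula to the sequence of (X, Y) vertices; enclosed area = 46.00 mm².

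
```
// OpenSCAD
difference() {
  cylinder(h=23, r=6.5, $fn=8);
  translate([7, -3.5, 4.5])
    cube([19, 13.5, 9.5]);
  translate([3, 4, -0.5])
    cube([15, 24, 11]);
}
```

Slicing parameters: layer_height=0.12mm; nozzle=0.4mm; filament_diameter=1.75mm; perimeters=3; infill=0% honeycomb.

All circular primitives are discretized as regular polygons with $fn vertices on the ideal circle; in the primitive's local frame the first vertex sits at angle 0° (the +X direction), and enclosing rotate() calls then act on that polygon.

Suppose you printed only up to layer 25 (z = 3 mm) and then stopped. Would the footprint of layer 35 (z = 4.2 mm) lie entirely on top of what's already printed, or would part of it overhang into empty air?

Compare the two slices. At z = 3: the r=6.5 cylinder contributes a regular 8-gon of circumradius 6.5 (area = (8/2)·6.500²·sin(360°/8) = 119.50 mm²); the cube at (7, -3.5) is not intersected at this z (z outside [4.5, 14]); the cube at (3, 4) is present — its section is the full 15×24 rectangle (area 360.00 mm²); After the difference (first − rest): starting from the r=6.5 cylinder (119.50 mm²), the 15×24 cube at (3, 4) partially overlaps it — only the 1.55 mm² overlap (of its 360.00 mm²) is removed, clipping the outline — area = 117.95 mm². At z = 4.2: the cylinder: section is a regular 8-gon, circumradius r=6.5 (area = (8/2)·6.500²·sin(360°/8) = 119.50 mm²); the cube at (7, -3.5) is not intersected at this z (z outside [4.5, 14]); the cube at (3, 4) (footprint 15×24) is included at this height (area 360.00 mm²); After the difference (first − rest): starting from the r=6.5 cylinder (119.50 mm²), the 15×24 cube at (3, 4) partially overlaps it — only the 1.55 mm² overlap (of its 360.00 mm²) is removed, clipping the outline — area = 117.95 mm². Checking containment: the cross-section at z = 4.2 is a subset of the cross-section at z = 3.

entirely on top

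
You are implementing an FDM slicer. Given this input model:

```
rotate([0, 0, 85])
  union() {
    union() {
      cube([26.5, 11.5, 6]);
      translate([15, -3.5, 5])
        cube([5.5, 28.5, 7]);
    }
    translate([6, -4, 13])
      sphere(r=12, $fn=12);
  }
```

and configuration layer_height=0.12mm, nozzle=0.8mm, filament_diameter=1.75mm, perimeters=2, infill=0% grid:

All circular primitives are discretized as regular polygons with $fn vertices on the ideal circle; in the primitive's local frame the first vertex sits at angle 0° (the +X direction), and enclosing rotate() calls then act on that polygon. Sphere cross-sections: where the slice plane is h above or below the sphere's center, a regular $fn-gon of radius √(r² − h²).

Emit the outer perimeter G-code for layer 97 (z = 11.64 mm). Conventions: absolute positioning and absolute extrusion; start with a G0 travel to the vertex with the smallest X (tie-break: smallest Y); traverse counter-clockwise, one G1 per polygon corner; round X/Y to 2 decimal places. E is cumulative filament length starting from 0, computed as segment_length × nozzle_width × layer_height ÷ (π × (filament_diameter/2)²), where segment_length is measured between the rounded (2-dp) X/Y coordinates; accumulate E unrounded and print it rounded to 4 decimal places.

G0 X-23.60 Y17.12 Z11.64
G1 X-1.97 Y15.23 E0.8666
G1 X-5.26 Y12.47 E1.0380
G1 X-7.37 Y6.67 E1.2843
G1 X-6.30 Y0.59 E1.5307
G1 X-2.33 Y-4.14 E1.7772
G1 X3.47 Y-6.25 E2.0235
G1 X9.55 Y-5.18 E2.2699
G1 X14.27 Y-1.21 E2.5161
G1 X16.39 Y4.59 E2.7625
G1 X15.31 Y10.67 E3.0090
G1 X11.35 Y15.40 E3.2552
G1 X5.55 Y17.51 E3.5016
G1 X5.04 Y17.42 E3.5222
G1 X5.27 Y20.12 E3.6304
G1 X-23.12 Y22.60 E4.7678
G1 X-23.60 Y17.12 E4.9874

At z = 11.64 mm: the cube is absent (z outside [0, 6]); the 5.5×28.5 cube at (15, -3.5) contributes its full rectangle; Merging all regions: only the 5.5×28.5 cube at (15, -3.5) is present, so the union is just that shape — 1 connected region; the r=12 sphere at (6, -4) contributes a regular 12-gon of circumradius √(12²−1.36²) = 11.923; Taking the union: the regions partially overlap (shared area 12.11 mm²), so overlapping operands fuse into one piece — 1 connected region; (whole slice rotated 85° about Z — lengths, areas and connectivity unchanged). The outline is a single polygon with 16 vertices. Extrusion per mm of travel: 0.8 × 0.12 / (π × 0.875²) = 0.039912. Accumulating E over each segment gives final E = 4.9874.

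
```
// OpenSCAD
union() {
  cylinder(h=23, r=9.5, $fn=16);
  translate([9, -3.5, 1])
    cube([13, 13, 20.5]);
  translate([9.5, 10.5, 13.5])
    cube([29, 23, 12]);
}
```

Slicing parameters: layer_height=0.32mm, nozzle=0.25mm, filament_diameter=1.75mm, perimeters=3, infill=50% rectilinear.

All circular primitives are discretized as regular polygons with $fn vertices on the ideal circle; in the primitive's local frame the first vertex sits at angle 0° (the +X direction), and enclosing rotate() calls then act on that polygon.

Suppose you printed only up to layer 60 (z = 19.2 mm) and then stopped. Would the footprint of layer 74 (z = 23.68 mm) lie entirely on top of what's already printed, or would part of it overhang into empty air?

entirely on top

Compare the two slices. At z = 19.2: the cylinder: section is a regular 16-gon, circumradius r=9.5 (area = (16/2)·9.500²·sin(360°/16) = 276.30 mm²); the 13×13 cube at (9, -3.5) contributes its full rectangle (area 169.00 mm²); the cube at (9.5, 10.5) (footprint 29×23) is included at this height (area 667.00 mm²); Taking the union: the regions partially overlap — summed areas 1112.30 mm² minus the doubly-counted overlap 1.26 mm² gives 1111.04 mm² — area = 1111.04 mm². At z = 23.68: the cylinder is absent (z outside [0, 23]); the cube at (9, -3.5) is not intersected at this z (z outside [1, 21.5]); the cube at (9.5, 10.5) is present — its section is the full 29×23 rectangle (area 667.00 mm²); Taking the union: only the 29×23 cube at (9.5, 10.5) is present, so the union is just that shape — area = 667.00 mm². Checking containment: the cross-section at z = 23.68 is a subset of the cross-section at z = 19.2.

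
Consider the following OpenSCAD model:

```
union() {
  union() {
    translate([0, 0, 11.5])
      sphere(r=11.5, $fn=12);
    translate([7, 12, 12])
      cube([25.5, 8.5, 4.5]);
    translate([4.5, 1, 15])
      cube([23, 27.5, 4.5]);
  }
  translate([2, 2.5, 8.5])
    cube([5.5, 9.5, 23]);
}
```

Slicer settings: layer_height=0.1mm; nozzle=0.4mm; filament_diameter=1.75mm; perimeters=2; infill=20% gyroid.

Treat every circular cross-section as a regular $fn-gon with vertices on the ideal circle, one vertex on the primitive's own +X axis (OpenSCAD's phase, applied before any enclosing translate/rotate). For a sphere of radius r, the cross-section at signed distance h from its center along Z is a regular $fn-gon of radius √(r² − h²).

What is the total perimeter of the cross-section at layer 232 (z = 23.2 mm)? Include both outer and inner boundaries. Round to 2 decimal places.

30.00 mm

At z = 23.2 mm: the sphere is not intersected at this z (|z−center|=11.700 > r=11.5); the cube at (7, 12) does not reach this height (z outside [12, 16.5]); the cube at (4.5, 1) is absent (z outside [15, 19.5]); Merging all regions: nothing is present at this height; the cube at (2, 2.5) is present — its section is the full 5.5×9.5 rectangle (perimeter 30.00 mm); Combining (union): only the 5.5×9.5 cube at (2, 2.5) is present, so the union is just that shape — boundary = 30.00 mm. Overall, the cross-section is a single solid region. Total boundary length (outer) = 30.00 mm.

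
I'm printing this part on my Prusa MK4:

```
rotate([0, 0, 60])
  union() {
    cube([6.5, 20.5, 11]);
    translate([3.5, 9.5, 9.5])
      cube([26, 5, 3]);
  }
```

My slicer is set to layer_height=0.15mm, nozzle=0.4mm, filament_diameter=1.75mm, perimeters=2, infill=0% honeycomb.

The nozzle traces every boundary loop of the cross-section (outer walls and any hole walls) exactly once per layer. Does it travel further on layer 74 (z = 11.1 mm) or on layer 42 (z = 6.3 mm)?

Layer 74 (z = 11.1): the cube is absent (z outside [0, 11]); the 26×5 cube at (3.5, 9.5) contributes its full rectangle (perimeter 62.00 mm); Combining (union): only the 26×5 cube at (3.5, 9.5) is present, so the union is just that shape — boundary = 62.00 mm; (whole slice rotated 60° about Z — lengths, areas and connectivity unchanged). So its perimeter = 62.00 mm. Layer 42 (z = 6.3): the 6.5×20.5 cube contributes its full rectangle (perimeter 54.00 mm); the cube at (3.5, 9.5) is not intersected at this z (z outside [9.5, 12.5]); Taking the union: only the 6.5×20.5 cube is present, so the union is just that shape — boundary = 54.00 mm; (rotated 60° about Z; rotation is an isometry so areas/perimeters/island counts are preserved). So its perimeter = 54.00 mm. Layer 74 is larger (62.00 vs 54.00 mm).

layer 74 (z = 11.1 mm)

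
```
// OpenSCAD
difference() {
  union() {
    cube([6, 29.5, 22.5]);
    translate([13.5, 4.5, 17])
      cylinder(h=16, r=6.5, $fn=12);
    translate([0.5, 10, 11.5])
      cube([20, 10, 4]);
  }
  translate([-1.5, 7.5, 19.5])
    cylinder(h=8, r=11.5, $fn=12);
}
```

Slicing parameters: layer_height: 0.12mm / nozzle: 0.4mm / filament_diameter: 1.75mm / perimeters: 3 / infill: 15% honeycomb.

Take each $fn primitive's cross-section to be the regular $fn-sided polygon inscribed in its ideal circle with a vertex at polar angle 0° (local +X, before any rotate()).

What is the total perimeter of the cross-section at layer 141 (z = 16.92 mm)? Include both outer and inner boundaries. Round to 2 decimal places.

71.00 mm

At z = 16.92 mm: the cube is present — its section is the full 6×29.5 rectangle (perimeter 71.00 mm); the cylinder at (13.5, 4.5) does not reach this height (z outside [17, 33]); the cube at (0.5, 10) is absent (z outside [11.5, 15.5]); Merging all regions: only the 6×29.5 cube is present, so the union is just that shape — boundary = 71.00 mm; the cylinder at (-1.5, 7.5) is absent (z outside [19.5, 27.5]); Subtracting the remaining from the first: none of the subtracted shapes is present at this height, so that combined region is unchanged — boundary = 71.00 mm. Overall, the cross-section is a single solid region. Total boundary length (outer) = 71.00 mm.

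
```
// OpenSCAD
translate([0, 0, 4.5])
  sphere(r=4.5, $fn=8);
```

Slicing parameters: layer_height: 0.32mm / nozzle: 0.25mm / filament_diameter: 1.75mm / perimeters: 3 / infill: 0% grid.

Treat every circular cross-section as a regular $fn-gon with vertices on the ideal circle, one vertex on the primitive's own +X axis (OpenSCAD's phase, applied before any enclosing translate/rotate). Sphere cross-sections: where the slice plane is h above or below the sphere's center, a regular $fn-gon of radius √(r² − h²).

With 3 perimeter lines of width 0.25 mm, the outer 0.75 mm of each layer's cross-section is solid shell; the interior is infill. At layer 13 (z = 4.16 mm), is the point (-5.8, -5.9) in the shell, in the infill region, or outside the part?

At z = 4.16 mm: the r=4.5 sphere slices to a regular 8-gon of circumradius 4.487 (√(r²−h²) with h=0.34 from center). Overall, the cross-section is a single solid region. The nearest boundary edge runs (-4.49, 0.00)→(-3.17, -3.17); distance from the point to it = 3.79 mm. The point is not inside any of the regions above, so it lies outside the cross-section (3.79 mm from the nearest boundary).

outside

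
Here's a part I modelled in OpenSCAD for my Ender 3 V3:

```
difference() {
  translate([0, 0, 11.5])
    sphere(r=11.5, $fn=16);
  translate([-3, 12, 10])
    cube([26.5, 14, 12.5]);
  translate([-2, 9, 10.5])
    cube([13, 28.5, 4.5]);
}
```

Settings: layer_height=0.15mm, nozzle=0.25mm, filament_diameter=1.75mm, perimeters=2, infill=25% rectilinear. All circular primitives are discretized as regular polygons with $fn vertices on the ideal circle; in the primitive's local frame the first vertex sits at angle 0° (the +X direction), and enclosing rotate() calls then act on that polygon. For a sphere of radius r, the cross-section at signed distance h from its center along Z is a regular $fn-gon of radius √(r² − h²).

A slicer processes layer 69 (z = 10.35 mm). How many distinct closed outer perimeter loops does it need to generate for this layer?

At z = 10.35 mm: the sphere: section is a regular 16-gon, circumradius = √(r²−h²) = √(11.5²−1.15²) = 11.442; the 26.5×14 cube at (-3, 12) contributes its full rectangle; the cube at (-2, 9) is not intersected at this z (z outside [10.5, 15]); Subtracting the remaining from the first: starting from the r=11.5 sphere, the 26.5×14 cube at (-3, 12) misses the remaining region (no effect) — 1 connected region. The result has 1 disconnected region.

1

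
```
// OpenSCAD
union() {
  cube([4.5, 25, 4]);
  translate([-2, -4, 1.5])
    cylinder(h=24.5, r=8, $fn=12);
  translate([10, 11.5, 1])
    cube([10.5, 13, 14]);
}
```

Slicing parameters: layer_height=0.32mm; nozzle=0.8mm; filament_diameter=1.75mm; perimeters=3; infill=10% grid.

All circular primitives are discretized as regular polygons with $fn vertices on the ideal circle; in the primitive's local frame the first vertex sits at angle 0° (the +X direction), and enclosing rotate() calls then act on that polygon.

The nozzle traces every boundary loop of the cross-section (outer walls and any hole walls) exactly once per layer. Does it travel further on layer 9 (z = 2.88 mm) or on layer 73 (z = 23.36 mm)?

layer 9 (z = 2.88 mm)

Layer 9 (z = 2.88): the cube (footprint 4.5×25) is included at this height (perimeter 59.00 mm); the r=8 cylinder at (-2, -4) gives a regular 12-gon of circumradius 8 (constant along its height) (perimeter = 2·12·8.000·sin(180°/12) = 49.69 mm); the cube at (10, 11.5) (footprint 10.5×13) is included at this height (perimeter 47.00 mm); Merging all regions: the regions partially overlap (shared area 10.59 mm²), so the edge portions inside another operand are dropped and the merged outline is re-measured after clipping — boundary = 141.69 mm. So its perimeter = 141.69 mm. Layer 73 (z = 23.36): the cube does not reach this height (z outside [0, 4]); the r=8 cylinder at (-2, -4) gives a regular 12-gon of circumradius 8 (constant along its height) (perimeter = 2·12·8.000·sin(180°/12) = 49.69 mm); the cube at (10, 11.5) is absent (z outside [1, 15]); Taking the union: only the r=8 cylinder at (-2, -4) is present, so the union is just that shape — boundary = 49.69 mm. So its perimeter = 49.69 mm. Layer 9 is larger (141.69 vs 49.69 mm).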